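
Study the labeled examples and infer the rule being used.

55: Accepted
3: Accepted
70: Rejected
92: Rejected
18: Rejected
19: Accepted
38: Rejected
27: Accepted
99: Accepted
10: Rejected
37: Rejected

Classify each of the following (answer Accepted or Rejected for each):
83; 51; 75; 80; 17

Accepted, Accepted, Accepted, Rejected, Rejected

The common property of the 'Accepted' items is: ≡ 3 (mod 4). No 'Rejected' item has it.
Accepted: 83, since 83 mod 4 = 3.
Accepted: 51, since 51 mod 4 = 3.
Accepted: 75, since 75 mod 4 = 3.
Rejected: 80, since 80 mod 4 = 0.
Rejected: 17, since 17 mod 4 = 1.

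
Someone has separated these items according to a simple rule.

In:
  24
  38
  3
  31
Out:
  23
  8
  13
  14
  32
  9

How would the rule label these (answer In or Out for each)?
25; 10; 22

Out, In, Out

Checking candidate rules against both groups, what survives is: ≡ 3 (mod 7).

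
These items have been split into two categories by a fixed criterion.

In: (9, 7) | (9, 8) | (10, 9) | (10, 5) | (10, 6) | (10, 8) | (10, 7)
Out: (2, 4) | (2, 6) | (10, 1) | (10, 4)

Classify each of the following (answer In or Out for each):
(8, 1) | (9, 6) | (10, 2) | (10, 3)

Out, In, Out, Out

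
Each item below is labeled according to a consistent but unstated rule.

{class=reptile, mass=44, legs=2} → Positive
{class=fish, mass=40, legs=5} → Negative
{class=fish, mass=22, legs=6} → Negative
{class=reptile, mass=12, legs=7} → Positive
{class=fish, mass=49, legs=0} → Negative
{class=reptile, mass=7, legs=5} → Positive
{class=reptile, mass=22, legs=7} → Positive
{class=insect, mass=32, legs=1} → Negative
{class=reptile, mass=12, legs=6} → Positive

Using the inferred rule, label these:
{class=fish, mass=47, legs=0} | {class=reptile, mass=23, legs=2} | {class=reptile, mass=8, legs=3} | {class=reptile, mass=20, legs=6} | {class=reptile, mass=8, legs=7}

Negative, Positive, Positive, Positive, Positive

Looking at the examples, the only property every 'Positive' case has and every 'Negative' case lacks is: class is reptile.
{class=fish, mass=47, legs=0} → class is fish → Negative. {class=reptile, mass=23, legs=2} → class is reptile → Positive. {class=reptile, mass=8, legs=3} → class is reptile → Positive. {class=reptile, mass=20, legs=6} → class is reptile → Positive. {class=reptile, mass=8, legs=7} → class is reptile → Positive.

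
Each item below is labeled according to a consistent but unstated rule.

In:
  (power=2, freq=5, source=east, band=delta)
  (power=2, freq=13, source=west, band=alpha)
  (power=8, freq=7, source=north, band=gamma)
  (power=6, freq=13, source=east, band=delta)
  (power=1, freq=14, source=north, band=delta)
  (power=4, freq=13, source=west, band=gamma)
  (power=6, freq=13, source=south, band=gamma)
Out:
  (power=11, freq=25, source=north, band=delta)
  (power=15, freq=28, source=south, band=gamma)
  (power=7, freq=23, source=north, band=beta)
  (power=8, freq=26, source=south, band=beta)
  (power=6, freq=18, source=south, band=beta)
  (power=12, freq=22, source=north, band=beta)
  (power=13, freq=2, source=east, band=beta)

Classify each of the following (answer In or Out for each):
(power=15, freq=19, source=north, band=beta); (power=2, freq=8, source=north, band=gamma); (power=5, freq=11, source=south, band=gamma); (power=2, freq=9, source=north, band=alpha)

'In' ⟺ freq ≥ 5 AND freq ≤ 14.
(power=15, freq=19, source=north, band=beta) → freq = 19 → Out.
(power=2, freq=8, source=north, band=gamma) → freq = 8 → In.
(power=5, freq=11, source=south, band=gamma) → freq = 11 → In.
(power=2, freq=9, source=north, band=alpha) → freq = 9 → In.

Out, In, In, In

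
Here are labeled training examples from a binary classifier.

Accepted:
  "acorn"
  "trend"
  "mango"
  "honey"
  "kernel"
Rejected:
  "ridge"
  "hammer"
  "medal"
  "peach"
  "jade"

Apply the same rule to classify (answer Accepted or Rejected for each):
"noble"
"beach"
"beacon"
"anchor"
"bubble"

Accepted, Rejected, Accepted, Accepted, Rejected

The rule appears to be: contains 'n'.
"noble": has 'n' — matches, so Accepted.
"beach": no 'n' — does not satisfy this, so Rejected.
"beacon": has 'n' — matches, so Accepted.
"anchor": has 'n' — matches, so Accepted.
"bubble": no 'n' — does not satisfy this, so Rejected.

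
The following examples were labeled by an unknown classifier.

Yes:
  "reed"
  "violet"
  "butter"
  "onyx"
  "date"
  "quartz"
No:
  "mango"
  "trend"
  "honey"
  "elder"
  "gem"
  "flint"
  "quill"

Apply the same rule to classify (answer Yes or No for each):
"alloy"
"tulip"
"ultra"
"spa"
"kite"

No, No, No, No, Yes

The simplest hypothesis consistent with all the labels is: even length.
"alloy": length 5, fails the rule → No.
"tulip": length 5, fails the rule → No.
"ultra": length 5, fails the rule → No.
"spa": length 3, fails the rule → No.
"kite": length 4, meets the rule → Yes.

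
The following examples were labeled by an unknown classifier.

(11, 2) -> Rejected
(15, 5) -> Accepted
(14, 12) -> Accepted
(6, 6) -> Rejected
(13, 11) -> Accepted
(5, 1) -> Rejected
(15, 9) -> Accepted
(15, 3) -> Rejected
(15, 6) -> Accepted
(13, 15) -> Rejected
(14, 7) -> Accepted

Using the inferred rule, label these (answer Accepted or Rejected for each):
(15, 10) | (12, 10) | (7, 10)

Rule: first > second AND sum ≥ 20. This holds for each 'Accepted' example and fails for each 'Rejected' one.
(15, 10): 15 > 10, 15+10 = 25, meets the rule → Accepted.
(12, 10): 12 > 10, 12+10 = 22, meets the rule → Accepted.
(7, 10): 7 < 10, 7+10 = 17, fails this test → Rejected.

Accepted, Accepted, Rejected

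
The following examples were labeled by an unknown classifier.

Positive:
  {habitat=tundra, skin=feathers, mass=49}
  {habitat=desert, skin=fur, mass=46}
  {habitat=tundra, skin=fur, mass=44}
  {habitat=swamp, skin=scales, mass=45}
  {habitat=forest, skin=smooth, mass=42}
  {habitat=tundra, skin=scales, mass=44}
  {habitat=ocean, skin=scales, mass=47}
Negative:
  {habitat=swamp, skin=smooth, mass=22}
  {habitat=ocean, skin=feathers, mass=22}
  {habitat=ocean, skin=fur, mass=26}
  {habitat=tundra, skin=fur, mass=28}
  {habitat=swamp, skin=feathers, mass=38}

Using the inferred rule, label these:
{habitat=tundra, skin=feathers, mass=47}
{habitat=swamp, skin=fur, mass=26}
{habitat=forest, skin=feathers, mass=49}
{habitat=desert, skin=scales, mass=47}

The distinguishing property — mass ≥ 42 — holds for all the 'Positive' cases and none of the 'Negative' cases.
{habitat=tundra, skin=feathers, mass=47}: mass = 47, passes → Positive. {habitat=swamp, skin=fur, mass=26}: mass = 26, does not pass → Negative. {habitat=forest, skin=feathers, mass=49}: mass = 49, passes → Positive. {habitat=desert, skin=scales, mass=47}: mass = 47, passes → Positive.

Positive, Negative, Positive, Positive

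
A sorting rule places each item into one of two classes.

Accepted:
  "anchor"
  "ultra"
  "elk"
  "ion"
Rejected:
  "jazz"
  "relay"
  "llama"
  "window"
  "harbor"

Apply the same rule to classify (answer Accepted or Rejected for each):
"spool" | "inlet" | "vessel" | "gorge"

Rejected, Accepted, Rejected, Rejected

The simplest hypothesis consistent with all the labels is: starts with a vowel.
"spool" — starts with 's', hence Rejected. "inlet" — starts with 'i', hence Accepted. "vessel" — starts with 'v', hence Rejected. "gorge" — starts with 'g', hence Rejected.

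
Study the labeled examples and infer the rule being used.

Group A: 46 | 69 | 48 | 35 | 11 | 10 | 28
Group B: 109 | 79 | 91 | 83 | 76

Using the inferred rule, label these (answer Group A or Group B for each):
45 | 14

Group A, Group A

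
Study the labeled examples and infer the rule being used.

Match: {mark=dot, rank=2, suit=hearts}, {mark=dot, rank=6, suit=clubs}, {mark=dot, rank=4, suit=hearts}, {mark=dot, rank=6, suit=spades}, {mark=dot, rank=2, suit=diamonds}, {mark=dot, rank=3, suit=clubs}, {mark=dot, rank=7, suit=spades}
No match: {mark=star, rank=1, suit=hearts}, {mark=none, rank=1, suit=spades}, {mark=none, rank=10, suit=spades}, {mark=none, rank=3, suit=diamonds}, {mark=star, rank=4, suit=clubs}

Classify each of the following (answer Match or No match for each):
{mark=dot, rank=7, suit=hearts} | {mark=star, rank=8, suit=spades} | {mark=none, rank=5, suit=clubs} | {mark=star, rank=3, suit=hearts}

The pattern is that an item is 'Match' exactly when: mark is dot.
{mark=dot, rank=7, suit=hearts}: mark is dot — fits, so Match.
{mark=star, rank=8, suit=spades}: mark is star — lacks this property, so No match.
{mark=none, rank=5, suit=clubs}: mark is none — lacks this property, so No match.
{mark=star, rank=3, suit=hearts}: mark is star — lacks this property, so No match.

Match, No match, No match, No match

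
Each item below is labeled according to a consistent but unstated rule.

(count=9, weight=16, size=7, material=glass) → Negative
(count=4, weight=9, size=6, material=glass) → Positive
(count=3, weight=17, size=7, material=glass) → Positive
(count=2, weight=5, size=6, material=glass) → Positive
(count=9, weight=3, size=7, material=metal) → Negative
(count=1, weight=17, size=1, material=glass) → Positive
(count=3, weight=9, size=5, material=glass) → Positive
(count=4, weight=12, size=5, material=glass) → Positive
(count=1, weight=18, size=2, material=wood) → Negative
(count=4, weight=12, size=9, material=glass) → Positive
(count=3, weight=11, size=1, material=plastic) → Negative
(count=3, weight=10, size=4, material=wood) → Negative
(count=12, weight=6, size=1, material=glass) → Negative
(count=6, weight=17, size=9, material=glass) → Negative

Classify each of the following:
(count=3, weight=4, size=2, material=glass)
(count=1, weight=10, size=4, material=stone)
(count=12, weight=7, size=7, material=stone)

Positive, Negative, Negative

The common property of the 'Positive' items is: material is glass AND count ≤ 4. No 'Negative' item has it.
(count=3, weight=4, size=2, material=glass) → material is glass, count = 3 → Positive. (count=1, weight=10, size=4, material=stone) → material is stone, count = 1 → Negative. (count=12, weight=7, size=7, material=stone) → material is stone, count = 12 → Negative.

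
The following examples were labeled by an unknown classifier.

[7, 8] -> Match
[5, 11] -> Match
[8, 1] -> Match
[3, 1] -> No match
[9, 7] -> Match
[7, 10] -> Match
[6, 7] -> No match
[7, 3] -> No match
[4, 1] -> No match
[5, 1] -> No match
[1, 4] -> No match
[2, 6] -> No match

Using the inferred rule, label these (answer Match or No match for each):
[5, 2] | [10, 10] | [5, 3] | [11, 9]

All 'Match' examples share one property — max ≥ 8 — and every 'No match' example lacks it.
No match: [5, 2], since max 5.
Match: [10, 10], since max 10.
No match: [5, 3], since max 5.
Match: [11, 9], since max 11.

No match, Match, No match, Match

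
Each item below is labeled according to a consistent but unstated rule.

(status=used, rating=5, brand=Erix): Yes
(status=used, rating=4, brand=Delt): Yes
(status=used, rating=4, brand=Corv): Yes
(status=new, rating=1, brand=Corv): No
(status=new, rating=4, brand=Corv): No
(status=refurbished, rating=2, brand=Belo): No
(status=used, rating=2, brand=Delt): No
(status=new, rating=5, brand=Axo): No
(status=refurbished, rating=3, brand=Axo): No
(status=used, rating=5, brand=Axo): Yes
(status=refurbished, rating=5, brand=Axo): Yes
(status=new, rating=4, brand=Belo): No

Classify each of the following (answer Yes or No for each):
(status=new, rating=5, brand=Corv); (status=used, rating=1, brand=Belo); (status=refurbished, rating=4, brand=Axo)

The pattern is that an item is 'Yes' exactly when: status is not new AND rating ≥ 4.

No, No, Yes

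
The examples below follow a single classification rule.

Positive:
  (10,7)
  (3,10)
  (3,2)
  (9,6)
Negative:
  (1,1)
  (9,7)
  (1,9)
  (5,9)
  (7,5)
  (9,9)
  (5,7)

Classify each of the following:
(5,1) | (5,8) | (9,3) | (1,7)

All 'Positive' examples share one property — sum is odd — and every 'Negative' example lacks it.
(5,1) — 5+1 = 6, hence Negative. (5,8) — 5+8 = 13, hence Positive. (9,3) — 9+3 = 12, hence Negative. (1,7) — 1+7 = 8, hence Negative.

Negative, Positive, Negative, Negative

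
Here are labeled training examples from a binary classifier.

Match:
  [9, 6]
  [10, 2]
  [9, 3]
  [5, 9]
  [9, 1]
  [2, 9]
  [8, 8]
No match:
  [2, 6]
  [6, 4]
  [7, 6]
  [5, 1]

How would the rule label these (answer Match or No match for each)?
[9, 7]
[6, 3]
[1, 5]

Match, No match, No match

Every 'Match' example satisfies: max ≥ 8. None of the 'No match' examples do.
Match: [9, 7], since max 9.
No match: [6, 3], since max 6.
No match: [1, 5], since max 5.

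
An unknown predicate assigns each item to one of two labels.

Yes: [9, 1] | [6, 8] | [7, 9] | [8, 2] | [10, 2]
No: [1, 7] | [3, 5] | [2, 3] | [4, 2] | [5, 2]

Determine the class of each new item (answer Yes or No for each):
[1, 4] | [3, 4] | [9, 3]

Every 'Yes' example satisfies: sum ≥ 10. None of the 'No' examples do.

No, No, Yes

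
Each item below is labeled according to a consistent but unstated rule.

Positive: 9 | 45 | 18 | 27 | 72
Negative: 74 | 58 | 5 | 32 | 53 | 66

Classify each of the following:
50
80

Negative, Negative

The pattern is that an item is 'Positive' exactly when: multiple of 9.
Negative: 50, since 50 = 9·5 + 5.
Negative: 80, since 80 = 9·8 + 8.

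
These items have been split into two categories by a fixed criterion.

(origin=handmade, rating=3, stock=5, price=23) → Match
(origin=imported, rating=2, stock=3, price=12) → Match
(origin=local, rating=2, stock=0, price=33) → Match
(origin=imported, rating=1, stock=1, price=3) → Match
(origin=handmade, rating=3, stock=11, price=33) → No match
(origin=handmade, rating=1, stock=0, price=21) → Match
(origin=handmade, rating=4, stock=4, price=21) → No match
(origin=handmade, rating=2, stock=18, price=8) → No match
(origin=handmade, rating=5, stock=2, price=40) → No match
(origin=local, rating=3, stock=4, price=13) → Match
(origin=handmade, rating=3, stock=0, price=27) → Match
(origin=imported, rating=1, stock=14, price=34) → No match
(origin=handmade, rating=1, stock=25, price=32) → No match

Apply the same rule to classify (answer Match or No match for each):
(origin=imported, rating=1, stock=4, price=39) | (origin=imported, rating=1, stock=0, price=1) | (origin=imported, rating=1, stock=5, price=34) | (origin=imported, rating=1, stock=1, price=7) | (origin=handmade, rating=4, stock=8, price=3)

Match, Match, Match, Match, No match

One predicate separates the groups cleanly: rating ≤ 3 AND stock ≤ 5.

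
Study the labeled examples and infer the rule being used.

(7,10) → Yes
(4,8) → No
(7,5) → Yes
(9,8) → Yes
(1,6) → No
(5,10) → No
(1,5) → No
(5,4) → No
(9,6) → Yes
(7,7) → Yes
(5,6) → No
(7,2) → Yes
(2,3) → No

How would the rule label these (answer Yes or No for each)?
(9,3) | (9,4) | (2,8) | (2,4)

Yes, Yes, No, No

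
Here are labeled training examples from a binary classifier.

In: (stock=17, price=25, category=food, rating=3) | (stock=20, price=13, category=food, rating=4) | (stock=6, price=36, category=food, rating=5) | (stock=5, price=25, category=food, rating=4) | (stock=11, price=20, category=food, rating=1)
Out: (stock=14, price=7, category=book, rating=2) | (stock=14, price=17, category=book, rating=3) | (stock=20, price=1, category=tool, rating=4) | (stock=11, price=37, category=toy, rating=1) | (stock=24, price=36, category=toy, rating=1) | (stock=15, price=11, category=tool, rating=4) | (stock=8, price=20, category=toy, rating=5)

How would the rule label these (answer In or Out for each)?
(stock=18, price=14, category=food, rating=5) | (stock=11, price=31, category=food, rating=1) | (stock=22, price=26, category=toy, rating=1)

The pattern is that an item is 'In' exactly when: category is food.

In, In, Out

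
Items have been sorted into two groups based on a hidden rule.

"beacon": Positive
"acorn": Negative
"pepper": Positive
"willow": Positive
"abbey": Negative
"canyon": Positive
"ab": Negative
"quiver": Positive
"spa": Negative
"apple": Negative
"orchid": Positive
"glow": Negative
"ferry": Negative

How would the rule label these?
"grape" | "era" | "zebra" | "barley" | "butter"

Negative, Negative, Negative, Positive, Positive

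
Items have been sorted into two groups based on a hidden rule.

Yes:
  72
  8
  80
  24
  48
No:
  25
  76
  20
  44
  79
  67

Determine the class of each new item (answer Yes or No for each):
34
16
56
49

No, Yes, Yes, No

The classifier is using: multiple of 8.
34: 34 = 8·4 + 2 — does not satisfy this, so No.
16: 16 = 8·2 — fits, so Yes.
56: 56 = 8·7 — fits, so Yes.
49: 49 = 8·6 + 1 — does not satisfy this, so No.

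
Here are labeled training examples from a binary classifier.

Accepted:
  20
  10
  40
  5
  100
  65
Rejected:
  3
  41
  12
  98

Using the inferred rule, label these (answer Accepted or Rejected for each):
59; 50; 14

Rejected, Accepted, Rejected

The distinguishing property — multiple of 5 — holds for all the 'Accepted' cases and none of the 'Rejected' cases.
59 → 59 = 5·11 + 4 → Rejected.
50 → 50 = 5·10 → Accepted.
14 → 14 = 5·2 + 4 → Rejected.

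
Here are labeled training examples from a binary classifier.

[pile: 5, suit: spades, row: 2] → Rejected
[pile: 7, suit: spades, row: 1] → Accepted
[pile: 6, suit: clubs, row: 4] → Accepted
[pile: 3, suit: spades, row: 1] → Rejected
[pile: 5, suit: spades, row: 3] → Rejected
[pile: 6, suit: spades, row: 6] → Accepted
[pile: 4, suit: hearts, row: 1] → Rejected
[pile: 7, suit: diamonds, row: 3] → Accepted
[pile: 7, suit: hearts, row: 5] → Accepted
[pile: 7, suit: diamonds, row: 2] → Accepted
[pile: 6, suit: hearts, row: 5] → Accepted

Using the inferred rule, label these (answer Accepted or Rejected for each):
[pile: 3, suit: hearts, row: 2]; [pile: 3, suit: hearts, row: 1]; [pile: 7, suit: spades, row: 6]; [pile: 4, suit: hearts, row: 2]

Rejected, Rejected, Accepted, Rejected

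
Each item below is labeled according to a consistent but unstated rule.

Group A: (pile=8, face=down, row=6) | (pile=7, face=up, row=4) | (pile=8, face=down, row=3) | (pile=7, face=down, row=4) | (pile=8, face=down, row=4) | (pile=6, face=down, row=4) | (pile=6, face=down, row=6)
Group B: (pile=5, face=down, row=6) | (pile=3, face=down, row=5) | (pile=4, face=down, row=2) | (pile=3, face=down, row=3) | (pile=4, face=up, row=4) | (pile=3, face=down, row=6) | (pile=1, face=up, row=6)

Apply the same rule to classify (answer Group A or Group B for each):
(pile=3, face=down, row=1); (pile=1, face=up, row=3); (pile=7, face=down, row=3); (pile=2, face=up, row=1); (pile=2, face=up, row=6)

Group B, Group B, Group A, Group B, Group B

A rule that fits every label: pile ≥ 6 — true of each 'Group A' example, false of each 'Group B' one.
(pile=3, face=down, row=1) — pile = 3, hence Group B. (pile=1, face=up, row=3) — pile = 1, hence Group B. (pile=7, face=down, row=3) — pile = 7, hence Group A. (pile=2, face=up, row=1) — pile = 2, hence Group B. (pile=2, face=up, row=6) — pile = 2, hence Group B.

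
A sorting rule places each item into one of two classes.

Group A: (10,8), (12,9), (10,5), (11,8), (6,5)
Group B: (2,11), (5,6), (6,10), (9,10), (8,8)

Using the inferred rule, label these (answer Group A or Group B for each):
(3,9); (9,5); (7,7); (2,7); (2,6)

Group B, Group A, Group B, Group B, Group B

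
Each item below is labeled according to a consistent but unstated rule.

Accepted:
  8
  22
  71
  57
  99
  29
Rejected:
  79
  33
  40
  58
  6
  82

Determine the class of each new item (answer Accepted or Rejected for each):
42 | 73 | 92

Rejected, Rejected, Accepted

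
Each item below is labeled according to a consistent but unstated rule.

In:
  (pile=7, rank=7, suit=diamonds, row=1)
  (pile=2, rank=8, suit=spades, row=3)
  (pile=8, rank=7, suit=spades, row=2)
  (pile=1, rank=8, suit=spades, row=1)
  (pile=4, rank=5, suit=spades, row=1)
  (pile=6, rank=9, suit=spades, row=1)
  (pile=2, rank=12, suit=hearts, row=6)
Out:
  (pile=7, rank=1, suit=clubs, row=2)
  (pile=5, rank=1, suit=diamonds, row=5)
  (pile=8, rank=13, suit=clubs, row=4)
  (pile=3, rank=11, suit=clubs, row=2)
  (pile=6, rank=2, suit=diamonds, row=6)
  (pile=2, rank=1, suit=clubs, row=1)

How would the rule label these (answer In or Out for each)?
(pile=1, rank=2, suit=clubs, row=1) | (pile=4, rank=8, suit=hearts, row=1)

One predicate separates the groups cleanly: suit is not clubs AND rank ≥ 5.
(pile=1, rank=2, suit=clubs, row=1) — suit is clubs, rank = 2, hence Out. (pile=4, rank=8, suit=hearts, row=1) — suit is hearts, rank = 8, hence In.

Out, In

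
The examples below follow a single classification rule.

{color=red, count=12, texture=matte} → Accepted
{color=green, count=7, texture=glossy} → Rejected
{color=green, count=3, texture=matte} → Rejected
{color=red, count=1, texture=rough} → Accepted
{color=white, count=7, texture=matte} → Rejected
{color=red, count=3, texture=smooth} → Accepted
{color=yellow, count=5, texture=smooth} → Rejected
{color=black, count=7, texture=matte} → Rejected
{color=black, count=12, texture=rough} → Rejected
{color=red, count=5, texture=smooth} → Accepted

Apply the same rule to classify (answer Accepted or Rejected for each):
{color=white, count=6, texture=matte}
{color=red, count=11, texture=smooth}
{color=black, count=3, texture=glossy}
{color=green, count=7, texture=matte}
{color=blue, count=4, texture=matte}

Rejected, Accepted, Rejected, Rejected, Rejected

All 'Accepted' examples share one property — color is red — and every 'Rejected' example lacks it.
{color=white, count=6, texture=matte} → color is white → Rejected. {color=red, count=11, texture=smooth} → color is red → Accepted. {color=black, count=3, texture=glossy} → color is black → Rejected. {color=green, count=7, texture=matte} → color is green → Rejected. {color=blue, count=4, texture=matte} → color is blue → Rejected.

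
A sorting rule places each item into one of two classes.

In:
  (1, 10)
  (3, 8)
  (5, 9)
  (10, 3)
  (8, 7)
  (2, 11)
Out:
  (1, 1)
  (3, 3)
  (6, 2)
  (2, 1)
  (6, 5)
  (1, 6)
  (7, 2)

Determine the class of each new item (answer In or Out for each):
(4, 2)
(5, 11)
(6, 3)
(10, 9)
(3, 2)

All 'In' examples share one property — max ≥ 8 — and every 'Out' example lacks it.
(4, 2): max 4, lacks this property → Out. (5, 11): max 11, meets the rule → In. (6, 3): max 6, lacks this property → Out. (10, 9): max 10, meets the rule → In. (3, 2): max 3, lacks this property → Out.

Out, In, Out, In, Out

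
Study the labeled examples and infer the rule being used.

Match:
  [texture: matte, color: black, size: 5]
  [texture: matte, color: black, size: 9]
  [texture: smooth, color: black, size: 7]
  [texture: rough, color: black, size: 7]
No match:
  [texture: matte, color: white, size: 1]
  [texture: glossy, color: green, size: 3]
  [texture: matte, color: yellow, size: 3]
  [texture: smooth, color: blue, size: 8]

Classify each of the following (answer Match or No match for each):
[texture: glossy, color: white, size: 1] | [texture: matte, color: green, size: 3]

The pattern is that an item is 'Match' exactly when: color is black.
[texture: glossy, color: white, size: 1] → color is white → No match.
[texture: matte, color: green, size: 3] → color is green → No match.

No match, No match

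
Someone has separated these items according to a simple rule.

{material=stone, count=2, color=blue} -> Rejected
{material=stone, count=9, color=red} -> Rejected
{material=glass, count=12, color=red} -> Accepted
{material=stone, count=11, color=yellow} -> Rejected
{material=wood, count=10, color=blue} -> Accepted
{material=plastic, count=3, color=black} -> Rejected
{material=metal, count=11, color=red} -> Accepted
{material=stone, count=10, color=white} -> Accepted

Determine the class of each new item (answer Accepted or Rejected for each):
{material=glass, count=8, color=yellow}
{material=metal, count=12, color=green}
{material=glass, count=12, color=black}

The classifier is using: color is not yellow AND count ≥ 10.
{material=glass, count=8, color=yellow} — color is yellow, count = 8, hence Rejected.
{material=metal, count=12, color=green} — color is green, count = 12, hence Accepted.
{material=glass, count=12, color=black} — color is black, count = 12, hence Accepted.

Rejected, Accepted, Accepted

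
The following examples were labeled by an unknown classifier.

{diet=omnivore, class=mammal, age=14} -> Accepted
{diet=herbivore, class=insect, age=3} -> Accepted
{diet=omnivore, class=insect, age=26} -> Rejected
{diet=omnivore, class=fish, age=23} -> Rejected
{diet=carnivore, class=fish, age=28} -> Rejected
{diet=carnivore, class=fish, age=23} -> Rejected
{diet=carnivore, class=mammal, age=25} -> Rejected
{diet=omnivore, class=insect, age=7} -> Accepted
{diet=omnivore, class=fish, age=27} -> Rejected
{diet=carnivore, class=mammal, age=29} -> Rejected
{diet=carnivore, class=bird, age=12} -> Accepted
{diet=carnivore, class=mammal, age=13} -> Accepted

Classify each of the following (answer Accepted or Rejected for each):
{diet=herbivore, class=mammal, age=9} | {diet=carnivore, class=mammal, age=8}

Accepted, Accepted

The simplest hypothesis consistent with all the labels is: age ≤ 14.
{diet=herbivore, class=mammal, age=9}: age = 9 — has this property, so Accepted. {diet=carnivore, class=mammal, age=8}: age = 8 — has this property, so Accepted.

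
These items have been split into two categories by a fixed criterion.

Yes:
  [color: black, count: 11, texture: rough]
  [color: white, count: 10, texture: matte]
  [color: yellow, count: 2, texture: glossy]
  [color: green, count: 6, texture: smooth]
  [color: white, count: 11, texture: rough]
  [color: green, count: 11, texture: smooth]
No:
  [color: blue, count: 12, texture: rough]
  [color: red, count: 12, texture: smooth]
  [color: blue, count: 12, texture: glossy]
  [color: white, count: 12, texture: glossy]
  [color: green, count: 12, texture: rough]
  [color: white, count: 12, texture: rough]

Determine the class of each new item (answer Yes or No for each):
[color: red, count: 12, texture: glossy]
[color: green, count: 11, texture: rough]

No, Yes

The common property of the 'Yes' items is: count ≤ 11. No 'No' item has it.
[color: red, count: 12, texture: glossy]: No (count = 12). [color: green, count: 11, texture: rough]: Yes (count = 11).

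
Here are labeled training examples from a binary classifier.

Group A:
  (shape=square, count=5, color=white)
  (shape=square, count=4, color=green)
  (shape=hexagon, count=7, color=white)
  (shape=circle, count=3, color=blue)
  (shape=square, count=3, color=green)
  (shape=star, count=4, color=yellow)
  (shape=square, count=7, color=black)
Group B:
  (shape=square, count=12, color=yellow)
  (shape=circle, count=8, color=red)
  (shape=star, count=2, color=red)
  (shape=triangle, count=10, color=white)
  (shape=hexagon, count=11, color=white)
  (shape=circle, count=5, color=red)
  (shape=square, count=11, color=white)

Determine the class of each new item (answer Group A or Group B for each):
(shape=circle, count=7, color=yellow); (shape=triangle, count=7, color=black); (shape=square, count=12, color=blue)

Group A, Group A, Group B

The pattern is that an item is 'Group A' exactly when: color is not red AND count ≤ 7.
(shape=circle, count=7, color=yellow) — color is yellow, count = 7, hence Group A.
(shape=triangle, count=7, color=black) — color is black, count = 7, hence Group A.
(shape=square, count=12, color=blue) — color is blue, count = 12, hence Group B.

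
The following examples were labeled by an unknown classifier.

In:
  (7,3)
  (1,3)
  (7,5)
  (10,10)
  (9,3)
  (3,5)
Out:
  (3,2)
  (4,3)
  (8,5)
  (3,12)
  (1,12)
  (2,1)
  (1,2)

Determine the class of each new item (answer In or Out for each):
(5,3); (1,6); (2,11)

In, Out, Out

Looking at the examples, the only property every 'In' case has and every 'Out' case lacks is: sum is even.
(5,3) — 5+3 = 8, hence In.
(1,6) — 1+6 = 7, hence Out.
(2,11) — 2+11 = 13, hence Out.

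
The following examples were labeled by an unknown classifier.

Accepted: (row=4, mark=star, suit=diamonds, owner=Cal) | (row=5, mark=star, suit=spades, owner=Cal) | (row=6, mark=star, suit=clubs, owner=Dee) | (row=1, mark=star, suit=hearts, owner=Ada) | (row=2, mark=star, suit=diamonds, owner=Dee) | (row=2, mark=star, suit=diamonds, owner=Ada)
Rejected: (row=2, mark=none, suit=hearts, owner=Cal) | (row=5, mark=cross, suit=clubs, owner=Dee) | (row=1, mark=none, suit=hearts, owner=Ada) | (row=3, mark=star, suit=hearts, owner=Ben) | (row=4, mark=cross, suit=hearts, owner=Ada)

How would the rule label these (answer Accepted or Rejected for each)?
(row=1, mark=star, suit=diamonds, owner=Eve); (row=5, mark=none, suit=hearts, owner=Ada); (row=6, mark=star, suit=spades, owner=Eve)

A rule that fits every label: mark is star AND row ≠ 3 — true of each 'Accepted' example, false of each 'Rejected' one.

Accepted, Rejected, Accepted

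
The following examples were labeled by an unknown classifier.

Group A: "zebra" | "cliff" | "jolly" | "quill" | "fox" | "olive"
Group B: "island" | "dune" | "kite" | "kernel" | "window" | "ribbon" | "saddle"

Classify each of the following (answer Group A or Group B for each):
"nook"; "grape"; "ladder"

The classifier is using: odd length.
"nook" — length 4, hence Group B.
"grape" — length 5, hence Group A.
"ladder" — length 6, hence Group B.

Group B, Group A, Group B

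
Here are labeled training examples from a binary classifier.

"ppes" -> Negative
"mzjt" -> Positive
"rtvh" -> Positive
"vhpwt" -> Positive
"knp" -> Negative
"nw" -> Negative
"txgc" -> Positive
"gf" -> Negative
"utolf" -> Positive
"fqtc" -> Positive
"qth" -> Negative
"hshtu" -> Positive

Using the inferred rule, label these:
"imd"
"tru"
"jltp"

The classifier is using: length ≥ 4 AND contains 't'.
"imd": Negative (length 3, no 't').
"tru": Negative (length 3, has 't').
"jltp": Positive (length 4, has 't').

Negative, Negative, Positive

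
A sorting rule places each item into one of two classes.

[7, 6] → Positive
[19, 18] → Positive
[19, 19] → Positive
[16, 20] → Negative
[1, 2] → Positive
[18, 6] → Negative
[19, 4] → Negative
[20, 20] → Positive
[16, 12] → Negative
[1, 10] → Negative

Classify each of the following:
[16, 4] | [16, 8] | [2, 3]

Negative, Negative, Positive

One predicate separates the groups cleanly: |first − second| ≤ 1.
[16, 4]: Negative (|16−4| = 12). [16, 8]: Negative (|16−8| = 8). [2, 3]: Positive (|2−3| = 1).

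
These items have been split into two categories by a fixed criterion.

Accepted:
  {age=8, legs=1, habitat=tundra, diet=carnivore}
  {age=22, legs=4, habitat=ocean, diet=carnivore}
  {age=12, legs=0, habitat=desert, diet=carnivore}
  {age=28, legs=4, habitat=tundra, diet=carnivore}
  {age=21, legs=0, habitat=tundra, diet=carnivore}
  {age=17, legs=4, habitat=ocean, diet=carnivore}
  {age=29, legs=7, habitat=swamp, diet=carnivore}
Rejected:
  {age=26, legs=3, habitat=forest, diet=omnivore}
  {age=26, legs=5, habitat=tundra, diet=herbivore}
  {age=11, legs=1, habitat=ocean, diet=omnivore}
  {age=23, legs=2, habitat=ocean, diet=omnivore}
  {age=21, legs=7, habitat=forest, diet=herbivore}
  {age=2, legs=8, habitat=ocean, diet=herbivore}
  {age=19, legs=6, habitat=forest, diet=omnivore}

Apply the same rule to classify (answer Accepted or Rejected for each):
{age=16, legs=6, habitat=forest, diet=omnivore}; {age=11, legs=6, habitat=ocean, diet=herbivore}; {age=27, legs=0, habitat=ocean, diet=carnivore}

The common property of the 'Accepted' items is: diet is carnivore. No 'Rejected' item has it.
Rejected: {age=16, legs=6, habitat=forest, diet=omnivore}, since diet is omnivore.
Rejected: {age=11, legs=6, habitat=ocean, diet=herbivore}, since diet is herbivore.
Accepted: {age=27, legs=0, habitat=ocean, diet=carnivore}, since diet is carnivore.

Rejected, Rejected, Accepted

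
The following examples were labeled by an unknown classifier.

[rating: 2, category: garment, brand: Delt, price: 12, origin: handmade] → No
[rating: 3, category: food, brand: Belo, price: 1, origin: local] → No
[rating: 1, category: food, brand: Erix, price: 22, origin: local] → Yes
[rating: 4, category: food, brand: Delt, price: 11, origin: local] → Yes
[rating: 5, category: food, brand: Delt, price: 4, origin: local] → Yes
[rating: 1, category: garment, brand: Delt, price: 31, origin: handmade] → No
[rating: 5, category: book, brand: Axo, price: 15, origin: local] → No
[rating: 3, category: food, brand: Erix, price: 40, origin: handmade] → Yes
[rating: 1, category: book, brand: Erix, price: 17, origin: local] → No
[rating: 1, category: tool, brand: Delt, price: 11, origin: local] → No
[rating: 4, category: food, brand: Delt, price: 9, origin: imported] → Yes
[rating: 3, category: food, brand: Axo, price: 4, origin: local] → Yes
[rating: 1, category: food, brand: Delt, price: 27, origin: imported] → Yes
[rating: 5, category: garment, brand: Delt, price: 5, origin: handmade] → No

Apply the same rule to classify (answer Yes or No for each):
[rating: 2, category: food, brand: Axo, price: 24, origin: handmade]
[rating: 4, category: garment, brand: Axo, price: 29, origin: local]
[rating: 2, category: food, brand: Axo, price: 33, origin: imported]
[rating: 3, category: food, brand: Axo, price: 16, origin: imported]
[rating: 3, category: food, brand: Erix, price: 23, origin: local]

A rule that fits every label: category is food AND price ≥ 4 — true of each 'Yes' example, false of each 'No' one.
[rating: 2, category: food, brand: Axo, price: 24, origin: handmade]: category is food, price = 24 — matches, so Yes.
[rating: 4, category: garment, brand: Axo, price: 29, origin: local]: category is garment, price = 29 — lacks this property, so No.
[rating: 2, category: food, brand: Axo, price: 33, origin: imported]: category is food, price = 33 — matches, so Yes.
[rating: 3, category: food, brand: Axo, price: 16, origin: imported]: category is food, price = 16 — matches, so Yes.
[rating: 3, category: food, brand: Erix, price: 23, origin: local]: category is food, price = 23 — matches, so Yes.

Yes, No, Yes, Yes, Yes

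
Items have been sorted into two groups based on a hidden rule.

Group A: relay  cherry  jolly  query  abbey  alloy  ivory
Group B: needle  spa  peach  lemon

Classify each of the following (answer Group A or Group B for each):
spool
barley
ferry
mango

Group B, Group A, Group A, Group B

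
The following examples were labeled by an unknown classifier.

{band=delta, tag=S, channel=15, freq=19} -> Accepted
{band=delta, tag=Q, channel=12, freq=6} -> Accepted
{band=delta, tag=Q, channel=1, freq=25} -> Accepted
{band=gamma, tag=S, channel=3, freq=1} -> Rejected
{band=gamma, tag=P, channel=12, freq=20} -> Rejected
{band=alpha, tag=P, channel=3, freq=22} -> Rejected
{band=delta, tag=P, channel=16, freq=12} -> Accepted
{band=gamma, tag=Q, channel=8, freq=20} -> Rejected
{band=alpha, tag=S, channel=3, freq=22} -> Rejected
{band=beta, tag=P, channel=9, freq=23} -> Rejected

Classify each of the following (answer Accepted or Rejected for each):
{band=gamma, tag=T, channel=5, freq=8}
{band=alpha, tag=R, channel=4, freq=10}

All 'Accepted' examples share one property — band is delta — and every 'Rejected' example lacks it.
{band=gamma, tag=T, channel=5, freq=8}: Rejected (band is gamma). {band=alpha, tag=R, channel=4, freq=10}: Rejected (band is alpha).

Rejected, Rejected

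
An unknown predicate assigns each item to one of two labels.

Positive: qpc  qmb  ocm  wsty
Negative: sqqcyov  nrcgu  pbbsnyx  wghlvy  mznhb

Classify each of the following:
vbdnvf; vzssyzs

Rule: length ≤ 4. This holds for each 'Positive' example and fails for each 'Negative' one.
vbdnvf: length 6 — does not fit, so Negative.
vzssyzs: length 7 — does not fit, so Negative.

Negative, Negative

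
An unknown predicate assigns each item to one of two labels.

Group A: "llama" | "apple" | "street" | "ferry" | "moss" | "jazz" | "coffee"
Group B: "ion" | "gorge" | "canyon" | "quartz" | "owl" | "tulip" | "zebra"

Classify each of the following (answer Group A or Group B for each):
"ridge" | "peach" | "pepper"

Group B, Group B, Group A

The distinguishing property — has a double letter — holds for all the 'Group A' cases and none of the 'Group B' cases.
"ridge" — no doubled letter, hence Group B. "peach" — no doubled letter, hence Group B. "pepper" — 'pp' doubled, hence Group A.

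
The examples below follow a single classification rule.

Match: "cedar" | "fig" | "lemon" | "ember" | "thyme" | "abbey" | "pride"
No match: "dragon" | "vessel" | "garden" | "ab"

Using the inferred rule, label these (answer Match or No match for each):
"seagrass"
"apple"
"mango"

Every 'Match' example satisfies: odd length. None of the 'No match' examples do.
"seagrass": length 8, lacks this property → No match.
"apple": length 5, meets the rule → Match.
"mango": length 5, meets the rule → Match.

No match, Match, Match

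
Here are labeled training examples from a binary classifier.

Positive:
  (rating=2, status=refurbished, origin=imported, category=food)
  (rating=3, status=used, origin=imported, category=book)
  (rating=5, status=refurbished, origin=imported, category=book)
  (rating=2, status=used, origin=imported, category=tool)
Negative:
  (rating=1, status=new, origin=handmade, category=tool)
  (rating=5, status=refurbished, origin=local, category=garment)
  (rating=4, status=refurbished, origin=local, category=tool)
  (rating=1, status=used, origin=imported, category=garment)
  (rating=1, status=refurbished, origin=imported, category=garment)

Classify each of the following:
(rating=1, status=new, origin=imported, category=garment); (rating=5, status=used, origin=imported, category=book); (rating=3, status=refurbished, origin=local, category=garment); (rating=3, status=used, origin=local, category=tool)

Negative, Positive, Negative, Negative

The simplest hypothesis consistent with all the labels is: origin is imported AND rating ≥ 2.
(rating=1, status=new, origin=imported, category=garment) — origin is imported, rating = 1, hence Negative.
(rating=5, status=used, origin=imported, category=book) — origin is imported, rating = 5, hence Positive.
(rating=3, status=refurbished, origin=local, category=garment) — origin is local, rating = 3, hence Negative.
(rating=3, status=used, origin=local, category=tool) — origin is local, rating = 3, hence Negative.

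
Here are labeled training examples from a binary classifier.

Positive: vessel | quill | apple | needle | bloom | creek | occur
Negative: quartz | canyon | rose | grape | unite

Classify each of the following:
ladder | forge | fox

'Positive' ⟺ has a double letter.

Positive, Negative, Negative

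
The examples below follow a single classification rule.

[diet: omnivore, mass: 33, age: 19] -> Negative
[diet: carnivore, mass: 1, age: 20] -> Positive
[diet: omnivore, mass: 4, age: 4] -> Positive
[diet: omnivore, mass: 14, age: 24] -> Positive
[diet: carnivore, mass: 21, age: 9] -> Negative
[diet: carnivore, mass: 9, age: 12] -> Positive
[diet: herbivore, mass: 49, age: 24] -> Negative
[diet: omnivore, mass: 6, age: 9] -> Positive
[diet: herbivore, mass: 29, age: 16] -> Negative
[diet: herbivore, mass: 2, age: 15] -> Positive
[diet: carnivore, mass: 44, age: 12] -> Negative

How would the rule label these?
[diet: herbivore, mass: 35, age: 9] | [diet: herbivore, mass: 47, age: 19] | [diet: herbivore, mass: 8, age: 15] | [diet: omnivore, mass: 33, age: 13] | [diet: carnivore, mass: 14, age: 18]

One predicate separates the groups cleanly: mass ≤ 14.
[diet: herbivore, mass: 35, age: 9]: mass = 35, fails the rule → Negative.
[diet: herbivore, mass: 47, age: 19]: mass = 47, fails the rule → Negative.
[diet: herbivore, mass: 8, age: 15]: mass = 8, meets the rule → Positive.
[diet: omnivore, mass: 33, age: 13]: mass = 33, fails the rule → Negative.
[diet: carnivore, mass: 14, age: 18]: mass = 14, meets the rule → Positive.

Negative, Negative, Positive, Negative, Positive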